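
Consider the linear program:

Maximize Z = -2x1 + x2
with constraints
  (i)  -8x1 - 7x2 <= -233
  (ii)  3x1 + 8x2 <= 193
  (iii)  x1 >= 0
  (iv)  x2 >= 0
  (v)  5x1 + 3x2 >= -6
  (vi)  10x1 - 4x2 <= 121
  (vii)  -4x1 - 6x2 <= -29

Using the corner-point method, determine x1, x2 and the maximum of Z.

x1 = 513/43, x2 = 845/43, maximum Z = -181/43

Corner points and Z = -2x1 + x2:
  (513/43, 845/43) → Z = -181/43
  (593/34, 227/17) → Z = -366/17
  (435/23, 1567/92) → Z = -1913/92

At the optimal vertex, -8x1 - 7x2 = -233 and 3x1 + 8x2 = 193.
Solving simultaneously gives x1 = 513/43, x2 = 845/43.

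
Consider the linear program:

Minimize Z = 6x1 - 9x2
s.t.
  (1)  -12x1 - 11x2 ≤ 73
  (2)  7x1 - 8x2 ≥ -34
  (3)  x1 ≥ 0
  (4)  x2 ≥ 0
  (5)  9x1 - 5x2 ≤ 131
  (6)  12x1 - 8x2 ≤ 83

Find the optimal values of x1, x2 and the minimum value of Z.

Corner points and Z = 6x1 - 9x2:
  (0, 17/4) → Z = -153/4
  (117/5, 989/40) → Z = -657/8
  (0, 0) → Z = 0
  (83/12, 0) → Z = 83/2

x1 = 117/5, x2 = 989/40, minimum Z = -657/8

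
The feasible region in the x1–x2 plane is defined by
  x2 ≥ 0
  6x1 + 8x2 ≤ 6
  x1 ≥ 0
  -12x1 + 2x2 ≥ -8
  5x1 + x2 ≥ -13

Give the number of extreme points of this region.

Intersecting each pair of boundary lines and keeping only the points that satisfy every inequality leaves:
  (0, 0)
  (2/3, 0)
  (0, 3/4)
  (19/27, 2/9)

4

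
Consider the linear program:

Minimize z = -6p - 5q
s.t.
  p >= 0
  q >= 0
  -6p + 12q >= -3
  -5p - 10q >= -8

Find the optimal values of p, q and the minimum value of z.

p = 21/20, q = 11/40, minimum z = -307/40

Feasible corners and z = -6p - 5q:
  (0, 0) → z = 0
  (0, 4/5) → z = -4
  (1/2, 0) → z = -3
  (21/20, 11/40) → z = -307/40

The optimum lies where -6p + 12q = -3 and -5p - 10q = -8.
Solving simultaneously gives p = 21/20, q = 11/40.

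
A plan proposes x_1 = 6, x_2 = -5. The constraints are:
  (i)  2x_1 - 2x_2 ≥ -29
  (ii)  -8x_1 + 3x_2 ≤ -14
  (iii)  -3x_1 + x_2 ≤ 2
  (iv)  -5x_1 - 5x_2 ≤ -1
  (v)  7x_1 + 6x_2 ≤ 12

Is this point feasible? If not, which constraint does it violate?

(i): 22 ≥ -29 ✓
(ii): -63 ≤ -14 ✓
(iii): -23 ≤ 2 ✓
(iv): -5 ≤ -1 ✓
(v): 12 ≤ 12 ✓

feasible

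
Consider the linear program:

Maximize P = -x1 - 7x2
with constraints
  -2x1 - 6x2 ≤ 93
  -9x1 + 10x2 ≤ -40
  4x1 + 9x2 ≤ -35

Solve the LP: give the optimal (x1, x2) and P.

Feasible corners and P = -x1 - 7x2:
  (-345/37, -917/74) → P = 7109/74
  (209/2, -151/3) → P = 1487/6
  (10/121, -475/121) → P = 3315/121

At the optimal vertex, -2x1 - 6x2 = 93 and 4x1 + 9x2 = -35.
Solving simultaneously gives x1 = 209/2, x2 = -151/3.

x1 = 209/2, x2 = -151/3, maximum P = 1487/6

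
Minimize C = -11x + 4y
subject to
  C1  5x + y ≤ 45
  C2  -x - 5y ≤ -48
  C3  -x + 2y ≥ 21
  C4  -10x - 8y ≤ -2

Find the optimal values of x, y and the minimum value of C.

The feasible region is unbounded (it extends along (-4, 5), (-1, 5)), but C strictly increases along every unbounded feasible direction, so there is no improving ray and the minimum is attained at a vertex.

x = 69/11, y = 150/11, minimum C = -159/11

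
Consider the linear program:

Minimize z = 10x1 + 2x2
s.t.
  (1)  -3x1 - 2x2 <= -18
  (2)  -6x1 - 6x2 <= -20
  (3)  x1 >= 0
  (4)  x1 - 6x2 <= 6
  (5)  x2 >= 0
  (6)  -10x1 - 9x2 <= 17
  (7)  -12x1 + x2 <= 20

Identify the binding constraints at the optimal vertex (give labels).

Extreme points and z = 10x1 + 2x2:
  (0, 9) → z = 18
  (6, 0) → z = 60
  (0, 20) → z = 40
The feasible region is unbounded (it extends along (1, 12), (6, 1)), but z strictly increases along every unbounded feasible direction, so there is no improving ray and the minimum is attained at a vertex.

The minimum is at (0, 9). Substituting into each constraint, equality holds for (1) and (3); the remaining constraints have slack.

(1) and (3)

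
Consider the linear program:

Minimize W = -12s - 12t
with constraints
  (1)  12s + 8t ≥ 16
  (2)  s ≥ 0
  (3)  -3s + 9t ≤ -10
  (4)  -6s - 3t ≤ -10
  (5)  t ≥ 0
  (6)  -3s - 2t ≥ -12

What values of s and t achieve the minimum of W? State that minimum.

s = 128/33, t = 2/11, minimum W = -536/11

Vertices and W = -12s - 12t:
  (10/3, 0) → W = -40
  (128/33, 2/11) → W = -536/11
  (4, 0) → W = -48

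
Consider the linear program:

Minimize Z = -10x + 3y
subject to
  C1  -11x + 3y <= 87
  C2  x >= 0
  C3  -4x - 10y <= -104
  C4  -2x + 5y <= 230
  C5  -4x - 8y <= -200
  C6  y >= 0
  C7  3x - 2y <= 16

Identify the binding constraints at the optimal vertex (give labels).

Extreme points and Z = -10x + 3y:
  (0, 29) → Z = 87
  (255/49, 2356/49) → Z = 4518/49
  (0, 25) → Z = 75
  (540/11, 722/11) → Z = -294
  (33/2, 67/4) → Z = -459/4

The minimum is at (540/11, 722/11). Substituting into each constraint, equality holds for C4 and C7; the remaining constraints have slack.

C4 and C7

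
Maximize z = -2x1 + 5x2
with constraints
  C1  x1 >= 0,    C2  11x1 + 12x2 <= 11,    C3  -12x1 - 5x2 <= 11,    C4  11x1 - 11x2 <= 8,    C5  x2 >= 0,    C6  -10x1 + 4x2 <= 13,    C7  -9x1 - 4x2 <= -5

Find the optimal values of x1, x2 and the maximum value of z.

x1 = 1/4, x2 = 11/16, maximum z = 47/16

Vertices and z = -2x1 + 5x2:
  (217/253, 3/23) → z = -269/253
  (1/4, 11/16) → z = 47/16
  (8/11, 0) → z = -16/11
  (5/9, 0) → z = -10/9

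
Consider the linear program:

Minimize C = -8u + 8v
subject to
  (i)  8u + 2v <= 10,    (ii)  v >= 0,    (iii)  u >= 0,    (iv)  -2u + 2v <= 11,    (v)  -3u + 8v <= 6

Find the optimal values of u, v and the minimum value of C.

Feasible corners and C = -8u + 8v:
  (5/4, 0) → C = -10
  (34/35, 39/35) → C = 8/7
  (0, 0) → C = 0
  (0, 3/4) → C = 6

u = 5/4, v = 0, minimum C = -10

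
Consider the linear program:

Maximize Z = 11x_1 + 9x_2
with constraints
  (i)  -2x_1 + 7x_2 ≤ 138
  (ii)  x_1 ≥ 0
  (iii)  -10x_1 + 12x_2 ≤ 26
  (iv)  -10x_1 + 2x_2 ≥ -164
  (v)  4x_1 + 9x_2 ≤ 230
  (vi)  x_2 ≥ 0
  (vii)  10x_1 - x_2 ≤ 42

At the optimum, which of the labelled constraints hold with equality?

(iii) and (vii)

Extreme points and Z = 11x_1 + 9x_2:
  (0, 13/6) → Z = 39/2
  (0, 0) → Z = 0
  (53/11, 68/11) → Z = 1195/11
  (21/5, 0) → Z = 231/5

The maximum is at (53/11, 68/11). Substituting into each constraint, equality holds for (iii) and (vii); the remaining constraints have slack.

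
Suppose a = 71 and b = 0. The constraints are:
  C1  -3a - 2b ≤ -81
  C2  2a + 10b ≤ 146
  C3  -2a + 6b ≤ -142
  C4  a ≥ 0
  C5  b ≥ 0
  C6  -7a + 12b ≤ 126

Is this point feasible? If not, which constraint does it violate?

C1: -213 ≤ -81 ✓
C2: 142 ≤ 146 ✓
C3: -142 ≤ -142 ✓
C4: 71 ≥ 0 ✓
C5: 0 ≥ 0 ✓
C6: -497 ≤ 126 ✓

feasible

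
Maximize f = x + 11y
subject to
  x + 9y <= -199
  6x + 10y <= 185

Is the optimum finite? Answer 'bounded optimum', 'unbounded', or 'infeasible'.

unbounded

From the feasible point (3655/44, -1379/44), moving in the direction (-9, 1) keeps every constraint satisfied while f increases without bound.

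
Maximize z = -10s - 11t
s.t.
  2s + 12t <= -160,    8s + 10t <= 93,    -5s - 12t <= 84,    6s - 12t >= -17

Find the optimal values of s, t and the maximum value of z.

s = 76/3, t = -158/9, maximum z = -542/9

Corner points and z = -10s - 11t:
  (679/19, -733/38) → z = -5517/38
  (76/3, -158/9) → z = -542/9
  (978/23, -1137/46) → z = -7053/46

The optimum lies where 2s + 12t = -160 and -5s - 12t = 84.
Solving simultaneously gives s = 76/3, t = -158/9.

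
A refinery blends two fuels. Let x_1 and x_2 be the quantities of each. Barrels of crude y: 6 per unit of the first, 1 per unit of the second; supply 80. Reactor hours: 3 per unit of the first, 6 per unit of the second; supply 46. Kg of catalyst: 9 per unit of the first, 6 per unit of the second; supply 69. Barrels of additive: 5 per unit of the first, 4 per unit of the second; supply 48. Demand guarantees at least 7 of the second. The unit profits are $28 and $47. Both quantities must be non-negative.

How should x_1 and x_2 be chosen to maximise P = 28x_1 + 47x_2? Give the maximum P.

x_1 = 4/3, x_2 = 7, maximum P = 1099/3

Feasible corners and P = 28x_1 + 47x_2:
  (0, 23/3) → P = 1081/3
  (0, 7) → P = 329
  (4/3, 7) → P = 1099/3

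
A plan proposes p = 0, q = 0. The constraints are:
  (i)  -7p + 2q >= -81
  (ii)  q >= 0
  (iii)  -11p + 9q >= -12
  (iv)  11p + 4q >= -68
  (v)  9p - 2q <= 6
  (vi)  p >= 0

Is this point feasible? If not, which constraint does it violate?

feasible

(i): 0 ≥ -81 ✓
(ii): 0 ≥ 0 ✓
(iii): 0 ≥ -12 ✓
(iv): 0 ≥ -68 ✓
(v): 0 ≤ 6 ✓
(vi): 0 ≥ 0 ✓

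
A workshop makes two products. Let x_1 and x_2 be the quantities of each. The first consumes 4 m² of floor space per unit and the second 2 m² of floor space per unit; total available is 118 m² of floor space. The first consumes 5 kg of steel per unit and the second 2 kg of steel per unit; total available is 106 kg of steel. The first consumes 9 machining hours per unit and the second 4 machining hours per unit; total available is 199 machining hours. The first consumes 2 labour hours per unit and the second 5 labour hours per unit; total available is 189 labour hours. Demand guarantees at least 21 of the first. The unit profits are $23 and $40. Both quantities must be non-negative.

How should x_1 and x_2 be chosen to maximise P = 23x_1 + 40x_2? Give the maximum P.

Corner points and P = 23x_1 + 40x_2:
  (106/5, 0) → P = 2438/5
  (21, 0) → P = 483
  (21, 1/2) → P = 503

At the optimal vertex, 5x_1 + 2x_2 = 106 and x_1 = 21.
Solving simultaneously gives x_1 = 21, x_2 = 1/2.

x_1 = 21, x_2 = 1/2, maximum P = 503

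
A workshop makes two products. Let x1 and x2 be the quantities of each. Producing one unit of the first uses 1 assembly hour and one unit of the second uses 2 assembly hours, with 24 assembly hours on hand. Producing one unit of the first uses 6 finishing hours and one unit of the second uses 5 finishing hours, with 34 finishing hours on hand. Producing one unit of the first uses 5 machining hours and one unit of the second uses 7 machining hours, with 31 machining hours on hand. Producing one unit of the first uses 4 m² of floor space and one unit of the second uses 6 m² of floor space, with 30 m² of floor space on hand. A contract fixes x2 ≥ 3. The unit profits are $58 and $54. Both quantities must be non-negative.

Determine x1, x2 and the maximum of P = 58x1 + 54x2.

x1 = 2, x2 = 3, maximum P = 278

Feasible corners and P = 58x1 + 54x2:
  (0, 31/7) → P = 1674/7
  (0, 3) → P = 162
  (2, 3) → P = 278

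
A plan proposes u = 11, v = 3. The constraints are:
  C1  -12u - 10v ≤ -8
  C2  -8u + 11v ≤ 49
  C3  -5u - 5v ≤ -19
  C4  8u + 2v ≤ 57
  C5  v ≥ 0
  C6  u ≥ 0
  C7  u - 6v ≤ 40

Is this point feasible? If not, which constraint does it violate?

Constraint C4: 8u + 2v = 94, which is not ≤ 57. All other constraints are satisfied.

not feasible — violates C4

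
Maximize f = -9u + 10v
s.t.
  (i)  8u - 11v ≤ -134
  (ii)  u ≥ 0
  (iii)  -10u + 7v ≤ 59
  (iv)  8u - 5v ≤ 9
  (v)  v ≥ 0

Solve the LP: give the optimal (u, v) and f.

The binding constraints are -10u + 7v = 59 and 8u - 5v = 9.
Solving simultaneously gives u = 179/3, v = 281/3.

u = 179/3, v = 281/3, maximum f = 1199/3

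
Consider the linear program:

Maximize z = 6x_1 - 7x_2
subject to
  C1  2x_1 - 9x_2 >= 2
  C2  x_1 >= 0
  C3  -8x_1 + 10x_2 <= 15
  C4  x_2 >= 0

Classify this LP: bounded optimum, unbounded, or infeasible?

From the feasible point (1, 0), moving in the direction (9, 2) keeps every constraint satisfied while z increases without bound.

unbounded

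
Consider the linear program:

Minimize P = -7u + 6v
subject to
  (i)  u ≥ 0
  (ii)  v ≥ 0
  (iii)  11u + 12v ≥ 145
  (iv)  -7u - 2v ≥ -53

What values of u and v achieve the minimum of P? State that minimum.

u = 173/31, v = 216/31, minimum P = 85/31

At the optimal vertex, 11u + 12v = 145 and -7u - 2v = -53.
Solving simultaneously gives u = 173/31, v = 216/31.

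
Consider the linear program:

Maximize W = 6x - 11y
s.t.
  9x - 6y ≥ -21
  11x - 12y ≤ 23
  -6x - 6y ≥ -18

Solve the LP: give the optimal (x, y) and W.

Extreme points and W = 6x - 11y:
  (-65/7, -73/7) → W = 59
  (-1/5, 16/5) → W = -182/5
  (59/23, 10/23) → W = 244/23

At the optimal vertex, 9x - 6y = -21 and 11x - 12y = 23.
Solving simultaneously gives x = -65/7, y = -73/7.

x = -65/7, y = -73/7, maximum W = 59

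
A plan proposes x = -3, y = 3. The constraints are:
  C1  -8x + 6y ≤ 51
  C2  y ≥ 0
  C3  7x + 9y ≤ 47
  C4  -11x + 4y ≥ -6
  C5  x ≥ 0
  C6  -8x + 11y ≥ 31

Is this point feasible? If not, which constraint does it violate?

not feasible — violates C5

Constraint C5: x = -3, which is not ≥ 0. All other constraints are satisfied.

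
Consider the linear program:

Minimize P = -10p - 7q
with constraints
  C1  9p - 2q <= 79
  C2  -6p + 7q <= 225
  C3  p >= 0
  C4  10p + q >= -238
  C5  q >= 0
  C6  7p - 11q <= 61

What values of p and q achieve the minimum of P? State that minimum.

p = 59/3, q = 49, minimum P = -1619/3

Corner points and P = -10p - 7q:
  (59/3, 49) → P = -1619/3
  (747/85, 4/85) → P = -7498/85
  (0, 225/7) → P = -225
  (0, 0) → P = 0
  (61/7, 0) → P = -610/7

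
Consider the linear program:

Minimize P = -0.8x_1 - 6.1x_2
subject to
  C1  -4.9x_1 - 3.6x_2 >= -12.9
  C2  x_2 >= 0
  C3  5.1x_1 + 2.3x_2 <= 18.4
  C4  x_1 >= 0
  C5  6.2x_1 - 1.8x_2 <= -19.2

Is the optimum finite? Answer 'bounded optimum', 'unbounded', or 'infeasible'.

The boundaries -4.9x_1 - 3.6x_2 = -12.9 and x_2 = 0 meet at (129/49, 0), but that point violates 6.2x_1 - 1.8x_2 ≤ -19.2. Every candidate vertex is excluded by some other constraint, so the feasible region is empty.

infeasible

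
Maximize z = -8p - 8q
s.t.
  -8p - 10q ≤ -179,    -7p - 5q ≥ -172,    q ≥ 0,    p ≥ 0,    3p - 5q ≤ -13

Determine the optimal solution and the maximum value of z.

Extreme points and z = -8p - 8q:
  (0, 179/10) → z = -716/5
  (153/14, 641/70) → z = -5624/35
  (0, 172/5) → z = -1376/5
  (159/10, 607/50) → z = -5608/25

The optimum lies where -8p - 10q = -179 and p = 0.
Solving simultaneously gives p = 0, q = 179/10.

p = 0, q = 179/10, maximum z = -716/5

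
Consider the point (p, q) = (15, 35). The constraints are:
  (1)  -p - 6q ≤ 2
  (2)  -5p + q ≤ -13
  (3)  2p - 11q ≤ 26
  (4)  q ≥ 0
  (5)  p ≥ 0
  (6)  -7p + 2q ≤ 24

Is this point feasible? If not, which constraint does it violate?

(1): -225 ≤ 2 ✓
(2): -40 ≤ -13 ✓
(3): -355 ≤ 26 ✓
(4): 35 ≥ 0 ✓
(5): 15 ≥ 0 ✓
(6): -35 ≤ 24 ✓

feasible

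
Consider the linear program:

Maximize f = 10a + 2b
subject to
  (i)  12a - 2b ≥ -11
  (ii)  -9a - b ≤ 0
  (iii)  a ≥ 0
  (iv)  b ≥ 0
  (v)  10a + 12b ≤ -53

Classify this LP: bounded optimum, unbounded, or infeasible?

infeasible

The boundaries 12a - 2b = -11 and a = 0 meet at (0, 11/2), but that point violates 10a + 12b ≤ -53. Every candidate vertex is excluded by some other constraint, so the feasible region is empty.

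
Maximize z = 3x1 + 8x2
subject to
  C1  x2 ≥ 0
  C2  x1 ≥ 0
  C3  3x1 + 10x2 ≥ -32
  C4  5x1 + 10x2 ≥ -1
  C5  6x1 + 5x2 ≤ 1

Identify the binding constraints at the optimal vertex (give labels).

C2 and C5

Extreme points and z = 3x1 + 8x2:
  (0, 0) → z = 0
  (1/6, 0) → z = 1/2
  (0, 1/5) → z = 8/5

The maximum is at (0, 1/5). Substituting into each constraint, equality holds for C2 and C5; the remaining constraints have slack.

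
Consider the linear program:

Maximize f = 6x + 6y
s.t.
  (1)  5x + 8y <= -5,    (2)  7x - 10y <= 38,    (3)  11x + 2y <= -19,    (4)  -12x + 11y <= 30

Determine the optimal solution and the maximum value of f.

x = -71/39, y = 20/39, maximum f = -102/13

Extreme points and f = 6x + 6y:
  (-71/39, 20/39) → f = -102/13
  (-295/151, 90/151) → f = -1230/151
  (-57/62, -551/124) → f = -1995/62
  (-718/43, -666/43) → f = -8304/43

The optimum lies where 5x + 8y = -5 and 11x + 2y = -19.
Solving simultaneously gives x = -71/39, y = 20/39.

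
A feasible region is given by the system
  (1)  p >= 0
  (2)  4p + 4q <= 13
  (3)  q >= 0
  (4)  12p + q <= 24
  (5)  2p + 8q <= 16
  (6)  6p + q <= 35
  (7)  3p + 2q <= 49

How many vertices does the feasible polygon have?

The feasible vertices (each the meet of two boundaries and inside every other half-plane) are:
  (0, 0)
  (0, 2)
  (83/44, 15/11)
  (5/3, 19/12)
  (2, 0)

5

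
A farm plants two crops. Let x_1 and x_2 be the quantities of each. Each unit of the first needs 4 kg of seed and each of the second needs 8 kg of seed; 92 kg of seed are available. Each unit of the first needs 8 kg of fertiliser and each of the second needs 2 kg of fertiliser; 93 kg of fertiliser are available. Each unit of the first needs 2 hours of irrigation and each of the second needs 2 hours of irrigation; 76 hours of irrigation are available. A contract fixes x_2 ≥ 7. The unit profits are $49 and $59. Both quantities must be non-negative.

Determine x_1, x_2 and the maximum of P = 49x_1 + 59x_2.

x_1 = 9, x_2 = 7, maximum P = 854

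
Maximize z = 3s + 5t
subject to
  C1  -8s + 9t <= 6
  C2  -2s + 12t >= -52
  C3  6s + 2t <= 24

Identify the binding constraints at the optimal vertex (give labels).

C1 and C3

Extreme points and z = 3s + 5t:
  (-90/13, -214/39) → z = -1880/39
  (102/35, 114/35) → z = 876/35
  (98/19, -66/19) → z = -36/19

The maximum is at (102/35, 114/35). Substituting into each constraint, equality holds for C1 and C3; the remaining constraints have slack.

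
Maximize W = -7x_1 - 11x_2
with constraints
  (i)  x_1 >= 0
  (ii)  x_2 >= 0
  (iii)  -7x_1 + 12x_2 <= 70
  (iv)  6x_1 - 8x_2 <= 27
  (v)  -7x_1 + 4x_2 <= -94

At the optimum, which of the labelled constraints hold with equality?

(iv) and (v)

Corner points and W = -7x_1 - 11x_2:
  (221/4, 609/16) → W = -12887/16
  (176/7, 41/2) → W = -803/2
  (161/8, 375/32) → W = -8633/32

The maximum is at (161/8, 375/32). Substituting into each constraint, equality holds for (iv) and (v); the remaining constraints have slack.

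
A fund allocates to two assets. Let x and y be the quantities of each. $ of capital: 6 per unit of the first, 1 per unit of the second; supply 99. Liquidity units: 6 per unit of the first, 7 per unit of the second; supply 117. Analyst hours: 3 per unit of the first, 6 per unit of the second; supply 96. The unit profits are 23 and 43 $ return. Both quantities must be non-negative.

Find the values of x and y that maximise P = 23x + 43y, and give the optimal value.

x = 2, y = 15, maximum P = 691

Corner points and P = 23x + 43y:
  (0, 0) → P = 0
  (0, 16) → P = 688
  (33/2, 0) → P = 759/2
  (16, 3) → P = 497
  (2, 15) → P = 691

At the optimal vertex, 6x + 7y = 117 and 3x + 6y = 96.
Solving simultaneously gives x = 2, y = 15.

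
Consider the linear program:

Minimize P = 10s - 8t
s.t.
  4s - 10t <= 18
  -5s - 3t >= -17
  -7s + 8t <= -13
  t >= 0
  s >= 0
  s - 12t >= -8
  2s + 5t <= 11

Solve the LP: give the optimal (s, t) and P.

s = 13/7, t = 0, minimum P = 130/7

Feasible corners and P = 10s - 8t:
  (175/61, 54/61) → P = 1318/61
  (17/5, 0) → P = 34
  (13/7, 0) → P = 130/7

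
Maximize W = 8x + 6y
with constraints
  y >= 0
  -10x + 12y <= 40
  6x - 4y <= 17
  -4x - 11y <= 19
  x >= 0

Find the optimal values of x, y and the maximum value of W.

Corner points and W = 8x + 6y:
  (17/6, 0) → W = 68/3
  (0, 0) → W = 0
  (91/8, 205/16) → W = 1343/8
  (0, 10/3) → W = 20

The optimum lies where -10x + 12y = 40 and 6x - 4y = 17.
Solving simultaneously gives x = 91/8, y = 205/16.

x = 91/8, y = 205/16, maximum W = 1343/8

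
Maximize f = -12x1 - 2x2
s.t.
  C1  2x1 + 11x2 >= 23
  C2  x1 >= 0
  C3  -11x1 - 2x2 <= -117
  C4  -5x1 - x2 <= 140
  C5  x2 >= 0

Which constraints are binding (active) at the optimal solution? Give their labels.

Extreme points and f = -12x1 - 2x2:
  (1241/117, 19/117) → f = -14930/117
  (23/2, 0) → f = -138
  (0, 117/2) → f = -117
The feasible region is unbounded (it extends along (0, 1), (1, 0)), but f strictly decreases along every unbounded feasible direction, so there is no improving ray and the maximum is attained at a vertex.

The maximum is at (0, 117/2). Substituting into each constraint, equality holds for C2 and C3; the remaining constraints have slack.

C2 and C3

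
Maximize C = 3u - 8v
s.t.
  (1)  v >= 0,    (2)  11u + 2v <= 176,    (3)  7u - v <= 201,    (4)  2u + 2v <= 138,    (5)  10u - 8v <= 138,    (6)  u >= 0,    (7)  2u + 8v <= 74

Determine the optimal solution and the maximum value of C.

u = 69/5, v = 0, maximum C = 207/5

Extreme points and C = 3u - 8v:
  (69/5, 0) → C = 207/5
  (0, 0) → C = 0
  (421/27, 121/54) → C = 779/27
  (15, 11/2) → C = 1
  (0, 37/4) → C = -74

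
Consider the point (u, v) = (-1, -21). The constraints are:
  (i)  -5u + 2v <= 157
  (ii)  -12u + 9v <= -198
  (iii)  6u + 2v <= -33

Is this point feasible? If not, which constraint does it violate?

Constraint (ii): -12u + 9v = -177, which is not ≤ -198. All other constraints are satisfied.

not feasible — violates (ii)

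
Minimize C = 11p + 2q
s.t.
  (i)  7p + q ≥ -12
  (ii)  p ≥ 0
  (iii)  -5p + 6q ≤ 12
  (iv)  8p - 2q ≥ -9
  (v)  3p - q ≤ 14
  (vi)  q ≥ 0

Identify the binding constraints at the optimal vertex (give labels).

Vertices and C = 11p + 2q:
  (0, 2) → C = 4
  (0, 0) → C = 0
  (96/13, 106/13) → C = 1268/13
  (14/3, 0) → C = 154/3

The minimum is at (0, 0). Substituting into each constraint, equality holds for (ii) and (vi); the remaining constraints have slack.

(ii) and (vi)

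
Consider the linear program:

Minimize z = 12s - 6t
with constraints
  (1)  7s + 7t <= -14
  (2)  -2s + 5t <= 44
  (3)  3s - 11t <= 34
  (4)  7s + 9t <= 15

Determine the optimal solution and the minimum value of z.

The optimum lies where -2s + 5t = 44 and 3s - 11t = 34.
Solving simultaneously gives s = -654/7, t = -200/7.

s = -654/7, t = -200/7, minimum z = -6648/7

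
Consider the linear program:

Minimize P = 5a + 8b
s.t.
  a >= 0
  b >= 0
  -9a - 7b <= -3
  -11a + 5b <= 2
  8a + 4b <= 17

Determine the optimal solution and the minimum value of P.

The binding constraints are b = 0 and -9a - 7b = -3.
Solving simultaneously gives a = 1/3, b = 0.

a = 1/3, b = 0, minimum P = 5/3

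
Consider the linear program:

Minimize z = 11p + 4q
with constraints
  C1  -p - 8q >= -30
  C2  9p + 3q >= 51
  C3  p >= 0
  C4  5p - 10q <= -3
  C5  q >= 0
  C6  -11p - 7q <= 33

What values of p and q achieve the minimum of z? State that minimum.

p = 167/35, q = 94/35, minimum z = 2213/35

Corner points and z = 11p + 4q:
  (106/23, 73/23) → z = 1458/23
  (138/25, 153/50) → z = 1824/25
  (167/35, 94/35) → z = 2213/35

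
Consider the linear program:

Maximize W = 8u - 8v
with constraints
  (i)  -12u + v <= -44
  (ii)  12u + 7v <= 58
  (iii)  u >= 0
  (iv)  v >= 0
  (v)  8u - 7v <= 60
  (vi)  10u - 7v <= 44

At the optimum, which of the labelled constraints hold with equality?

Vertices and W = 8u - 8v:
  (61/16, 7/4) → W = 33/2
  (11/3, 0) → W = 88/3
  (51/11, 26/77) → W = 2648/77
  (22/5, 0) → W = 176/5

The maximum is at (22/5, 0). Substituting into each constraint, equality holds for (iv) and (vi); the remaining constraints have slack.

(iv) and (vi)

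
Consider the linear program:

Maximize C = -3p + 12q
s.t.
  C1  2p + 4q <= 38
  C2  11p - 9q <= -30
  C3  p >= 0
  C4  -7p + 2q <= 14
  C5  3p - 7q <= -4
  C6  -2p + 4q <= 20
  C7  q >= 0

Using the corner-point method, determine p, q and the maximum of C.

p = 30/13, q = 80/13, maximum C = 870/13

Extreme points and C = -3p + 12q:
  (0, 10/3) → C = 40
  (30/13, 80/13) → C = 870/13
  (0, 5) → C = 60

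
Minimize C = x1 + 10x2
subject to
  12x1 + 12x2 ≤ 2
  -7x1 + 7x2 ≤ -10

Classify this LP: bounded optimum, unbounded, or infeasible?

From the feasible point (67/84, -53/84), moving in the direction (-7, -7) keeps every constraint satisfied while C decreases without bound.

unbounded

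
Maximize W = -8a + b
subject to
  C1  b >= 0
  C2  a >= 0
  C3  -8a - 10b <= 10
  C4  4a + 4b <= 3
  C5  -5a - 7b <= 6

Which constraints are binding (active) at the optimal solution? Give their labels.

C2 and C4

Corner points and W = -8a + b:
  (0, 0) → W = 0
  (3/4, 0) → W = -6
  (0, 3/4) → W = 3/4

The maximum is at (0, 3/4). Substituting into each constraint, equality holds for C2 and C4; the remaining constraints have slack.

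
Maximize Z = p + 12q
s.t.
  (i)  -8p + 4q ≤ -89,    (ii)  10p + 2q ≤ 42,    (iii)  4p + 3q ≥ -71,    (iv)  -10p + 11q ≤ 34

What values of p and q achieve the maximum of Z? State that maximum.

Extreme points and Z = p + 12q:
  (173/28, -277/28) → Z = -3151/28
  (-17/40, -231/10) → Z = -2221/8
  (134/11, -439/11) → Z = -5134/11

p = 173/28, q = -277/28, maximum Z = -3151/28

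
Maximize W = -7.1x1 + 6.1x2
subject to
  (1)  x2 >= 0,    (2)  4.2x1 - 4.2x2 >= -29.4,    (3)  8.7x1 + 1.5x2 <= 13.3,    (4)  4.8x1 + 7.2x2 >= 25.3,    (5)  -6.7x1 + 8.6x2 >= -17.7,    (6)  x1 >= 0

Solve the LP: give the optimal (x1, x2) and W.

Feasible corners and W = -7.1x1 + 6.1x2:
  (14/51, 371/51) → W = 21637/510
  (0, 7) → W = 427/10
  (1927/1848, 5209/1848) → W = 45233/4620
  (0, 253/72) → W = 15433/720

At the optimal vertex, 4.2x1 - 4.2x2 = -29.4 and x1 = 0.
Solving simultaneously gives x1 = 0, x2 = 7.

x1 = 0, x2 = 7, maximum W = 42.7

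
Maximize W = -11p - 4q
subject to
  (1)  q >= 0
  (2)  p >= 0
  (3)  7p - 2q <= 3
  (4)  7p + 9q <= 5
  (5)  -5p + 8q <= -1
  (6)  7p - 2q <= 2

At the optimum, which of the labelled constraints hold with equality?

(1) and (5)

Extreme points and W = -11p - 4q:
  (1/5, 0) → W = -11/5
  (2/7, 0) → W = -22/7
  (7/23, 3/46) → W = -83/23

The maximum is at (1/5, 0). Substituting into each constraint, equality holds for (1) and (5); the remaining constraints have slack.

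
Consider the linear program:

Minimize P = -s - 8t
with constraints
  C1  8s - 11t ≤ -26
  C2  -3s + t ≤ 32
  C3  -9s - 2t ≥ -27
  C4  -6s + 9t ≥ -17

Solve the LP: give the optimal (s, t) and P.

s = -37/15, t = 123/5, minimum P = -583/3

Extreme points and P = -s - 8t:
  (-326/25, -178/25) → P = 70
  (49/23, 90/23) → P = -769/23
  (-37/15, 123/5) → P = -583/3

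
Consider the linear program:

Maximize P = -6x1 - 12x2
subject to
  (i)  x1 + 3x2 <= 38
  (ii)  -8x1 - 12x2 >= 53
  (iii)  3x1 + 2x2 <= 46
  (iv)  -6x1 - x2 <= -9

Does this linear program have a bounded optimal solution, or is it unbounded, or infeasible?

From the feasible point (329/10, -527/20), moving in the direction (2, -3) keeps every constraint satisfied while P increases without bound.

unbounded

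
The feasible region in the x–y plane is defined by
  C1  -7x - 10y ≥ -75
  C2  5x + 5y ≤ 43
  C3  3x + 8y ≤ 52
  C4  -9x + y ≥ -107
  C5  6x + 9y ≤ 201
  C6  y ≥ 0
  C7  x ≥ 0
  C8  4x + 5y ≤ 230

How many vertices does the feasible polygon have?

Intersecting each pair of boundary lines and keeping only the points that satisfy every inequality leaves:
  (11/3, 74/15)
  (40/13, 139/26)
  (43/5, 0)
  (0, 13/2)
  (0, 0)

5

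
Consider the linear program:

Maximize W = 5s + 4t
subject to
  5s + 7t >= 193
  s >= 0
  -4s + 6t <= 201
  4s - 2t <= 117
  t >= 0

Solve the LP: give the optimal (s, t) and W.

s = 69, t = 159/2, maximum W = 663

Extreme points and W = 5s + 4t:
  (0, 193/7) → W = 772/7
  (1205/38, 187/38) → W = 6773/38
  (0, 67/2) → W = 134
  (69, 159/2) → W = 663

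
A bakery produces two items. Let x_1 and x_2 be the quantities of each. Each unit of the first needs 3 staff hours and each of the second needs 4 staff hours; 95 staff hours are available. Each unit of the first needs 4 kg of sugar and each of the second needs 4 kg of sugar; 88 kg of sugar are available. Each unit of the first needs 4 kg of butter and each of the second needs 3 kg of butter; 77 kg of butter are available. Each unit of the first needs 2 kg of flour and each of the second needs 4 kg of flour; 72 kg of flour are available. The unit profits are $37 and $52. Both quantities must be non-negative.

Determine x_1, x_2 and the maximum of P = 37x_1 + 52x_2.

Feasible corners and P = 37x_1 + 52x_2:
  (0, 0) → P = 0
  (0, 18) → P = 936
  (77/4, 0) → P = 2849/4
  (11, 11) → P = 979
  (8, 14) → P = 1024

At the optimal vertex, 4x_1 + 4x_2 = 88 and 2x_1 + 4x_2 = 72.
Solving simultaneously gives x_1 = 8, x_2 = 14.

x_1 = 8, x_2 = 14, maximum P = 1024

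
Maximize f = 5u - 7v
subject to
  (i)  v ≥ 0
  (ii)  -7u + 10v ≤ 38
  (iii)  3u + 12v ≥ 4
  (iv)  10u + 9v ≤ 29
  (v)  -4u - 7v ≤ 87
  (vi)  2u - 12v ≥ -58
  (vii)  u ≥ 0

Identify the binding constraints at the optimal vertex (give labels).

Feasible corners and f = 5u - 7v:
  (4/3, 0) → f = 20/3
  (29/10, 0) → f = 29/2
  (0, 1/3) → f = -7/3
  (0, 29/9) → f = -203/9

The maximum is at (29/10, 0). Substituting into each constraint, equality holds for (i) and (iv); the remaining constraints have slack.

(i) and (iv)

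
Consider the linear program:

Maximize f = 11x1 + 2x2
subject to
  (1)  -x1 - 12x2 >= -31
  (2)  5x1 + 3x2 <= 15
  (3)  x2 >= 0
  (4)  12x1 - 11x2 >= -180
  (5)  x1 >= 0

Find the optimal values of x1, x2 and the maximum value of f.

x1 = 3, x2 = 0, maximum f = 33

The optimum lies where 5x1 + 3x2 = 15 and x2 = 0.
Solving simultaneously gives x1 = 3, x2 = 0.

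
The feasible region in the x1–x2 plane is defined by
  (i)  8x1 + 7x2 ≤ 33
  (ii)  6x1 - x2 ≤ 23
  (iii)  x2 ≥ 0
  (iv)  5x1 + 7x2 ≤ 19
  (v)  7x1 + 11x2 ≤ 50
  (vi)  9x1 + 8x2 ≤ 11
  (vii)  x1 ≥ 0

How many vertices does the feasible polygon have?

3

Intersecting each pair of boundary lines and keeping only the points that satisfy every inequality leaves:
  (11/9, 0)
  (0, 0)
  (0, 11/8)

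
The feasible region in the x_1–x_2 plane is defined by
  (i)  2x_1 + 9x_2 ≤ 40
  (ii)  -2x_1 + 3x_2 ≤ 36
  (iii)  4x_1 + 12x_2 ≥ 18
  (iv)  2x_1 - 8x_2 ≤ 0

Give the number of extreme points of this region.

4

Of the 6 pairwise boundary intersections, those satisfying every inequality are:
  (-17/2, 19/3)
  (160/17, 40/17)
  (-21/2, 5)
  (18/7, 9/14)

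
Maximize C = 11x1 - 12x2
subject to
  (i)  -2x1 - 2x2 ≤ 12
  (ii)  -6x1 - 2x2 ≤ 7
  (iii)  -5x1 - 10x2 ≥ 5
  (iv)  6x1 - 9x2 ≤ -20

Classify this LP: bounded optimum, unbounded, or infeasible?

The boundaries -2x1 - 2x2 = 12 and -6x1 - 2x2 = 7 meet at (5/4, -29/4), but that point violates 6x1 - 9x2 ≤ -20. Every candidate vertex is excluded by some other constraint, so the feasible region is empty.

infeasible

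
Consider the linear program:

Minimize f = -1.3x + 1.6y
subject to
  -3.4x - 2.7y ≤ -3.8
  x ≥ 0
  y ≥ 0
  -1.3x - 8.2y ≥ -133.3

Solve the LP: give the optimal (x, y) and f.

Extreme points and f = -1.3x + 1.6y:
  (0, 38/27) → f = 304/135
  (19/17, 0) → f = -247/170
  (0, 1333/82) → f = 5332/205
  (1333/13, 0) → f = -1333/10

The optimum lies where y = 0 and -1.3x - 8.2y = -133.3.
Solving simultaneously gives x = 1333/13, y = 0.

x = 1333/13, y = 0, minimum f = -1333/10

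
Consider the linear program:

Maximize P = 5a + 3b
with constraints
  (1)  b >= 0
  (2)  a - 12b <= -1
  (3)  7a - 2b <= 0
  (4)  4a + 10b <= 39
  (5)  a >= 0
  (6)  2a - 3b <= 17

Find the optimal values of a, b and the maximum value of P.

a = 1, b = 7/2, maximum P = 31/2

Feasible corners and P = 5a + 3b:
  (1/41, 7/82) → P = 31/82
  (0, 1/12) → P = 1/4
  (1, 7/2) → P = 31/2
  (0, 39/10) → P = 117/10

The optimum lies where 7a - 2b = 0 and 4a + 10b = 39.
Solving simultaneously gives a = 1, b = 7/2.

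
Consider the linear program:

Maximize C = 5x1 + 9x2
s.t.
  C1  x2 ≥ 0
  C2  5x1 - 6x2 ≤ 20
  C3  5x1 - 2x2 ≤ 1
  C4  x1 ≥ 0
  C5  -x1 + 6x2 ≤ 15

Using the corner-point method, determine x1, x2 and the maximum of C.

x1 = 9/7, x2 = 19/7, maximum C = 216/7

Feasible corners and C = 5x1 + 9x2:
  (1/5, 0) → C = 1
  (0, 0) → C = 0
  (9/7, 19/7) → C = 216/7
  (0, 5/2) → C = 45/2

The optimum lies where 5x1 - 2x2 = 1 and -x1 + 6x2 = 15.
Solving simultaneously gives x1 = 9/7, x2 = 19/7.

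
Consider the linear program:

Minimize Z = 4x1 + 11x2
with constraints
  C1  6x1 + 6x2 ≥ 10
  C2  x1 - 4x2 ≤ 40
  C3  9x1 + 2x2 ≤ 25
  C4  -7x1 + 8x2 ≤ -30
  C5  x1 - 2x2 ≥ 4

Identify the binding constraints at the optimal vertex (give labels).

Feasible corners and Z = 4x1 + 11x2:
  (65/21, -10/7) → Z = -10/3
  (26/9, -11/9) → Z = -17/9
  (130/43, -95/86) → Z = -5/86

The minimum is at (65/21, -10/7). Substituting into each constraint, equality holds for C1 and C3; the remaining constraints have slack.

C1 and C3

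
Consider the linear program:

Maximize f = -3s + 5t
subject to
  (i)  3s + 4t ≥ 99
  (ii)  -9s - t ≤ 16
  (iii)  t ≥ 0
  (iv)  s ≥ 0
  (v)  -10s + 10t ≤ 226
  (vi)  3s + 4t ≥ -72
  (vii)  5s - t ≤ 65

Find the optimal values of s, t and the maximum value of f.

s = 219/10, t = 89/2, maximum f = 784/5

Vertices and f = -3s + 5t:
  (43/35, 834/35) → f = 4041/35
  (359/23, 300/23) → f = 423/23
  (219/10, 89/2) → f = 784/5

The binding constraints are -10s + 10t = 226 and 5s - t = 65.
Solving simultaneously gives s = 219/10, t = 89/2.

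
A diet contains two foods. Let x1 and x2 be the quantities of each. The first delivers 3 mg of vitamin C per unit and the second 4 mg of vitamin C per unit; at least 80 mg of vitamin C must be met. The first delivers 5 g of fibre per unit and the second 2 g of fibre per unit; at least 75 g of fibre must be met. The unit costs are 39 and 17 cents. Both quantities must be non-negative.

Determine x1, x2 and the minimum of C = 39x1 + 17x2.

x1 = 10, x2 = 25/2, minimum C = 1205/2

The feasible region is unbounded (it extends along (0, 1), (1, 0)), but C strictly increases along every unbounded feasible direction, so there is no improving ray and the minimum is attained at a vertex.

At the optimal vertex, 3x1 + 4x2 = 80 and 5x1 + 2x2 = 75.
Solving simultaneously gives x1 = 10, x2 = 25/2.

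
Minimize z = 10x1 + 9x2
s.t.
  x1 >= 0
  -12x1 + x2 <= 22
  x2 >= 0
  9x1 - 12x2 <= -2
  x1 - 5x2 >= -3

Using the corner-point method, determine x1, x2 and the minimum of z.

x1 = 0, x2 = 1/6, minimum z = 3/2

The binding constraints are x1 = 0 and 9x1 - 12x2 = -2.
Solving simultaneously gives x1 = 0, x2 = 1/6.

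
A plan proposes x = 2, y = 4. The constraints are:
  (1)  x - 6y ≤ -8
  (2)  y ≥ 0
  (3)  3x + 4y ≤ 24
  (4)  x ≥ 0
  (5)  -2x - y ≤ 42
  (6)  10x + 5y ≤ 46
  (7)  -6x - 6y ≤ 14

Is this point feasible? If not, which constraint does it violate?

feasible

(1): -22 ≤ -8 ✓
(2): 4 ≥ 0 ✓
(3): 22 ≤ 24 ✓
(4): 2 ≥ 0 ✓
(5): -8 ≤ 42 ✓
(6): 40 ≤ 46 ✓
(7): -36 ≤ 14 ✓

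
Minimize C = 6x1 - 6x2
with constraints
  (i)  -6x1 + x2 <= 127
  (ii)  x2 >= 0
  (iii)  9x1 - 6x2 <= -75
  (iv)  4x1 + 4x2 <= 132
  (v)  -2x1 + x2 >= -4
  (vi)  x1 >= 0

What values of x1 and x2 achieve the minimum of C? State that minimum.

The binding constraints are 4x1 + 4x2 = 132 and x1 = 0.
Solving simultaneously gives x1 = 0, x2 = 33.

x1 = 0, x2 = 33, minimum C = -198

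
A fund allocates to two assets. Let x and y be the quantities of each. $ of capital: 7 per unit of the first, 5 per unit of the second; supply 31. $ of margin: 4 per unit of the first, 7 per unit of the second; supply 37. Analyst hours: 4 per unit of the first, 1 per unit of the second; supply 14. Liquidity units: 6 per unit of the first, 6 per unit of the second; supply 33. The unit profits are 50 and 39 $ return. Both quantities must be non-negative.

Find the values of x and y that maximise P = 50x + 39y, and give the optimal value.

x = 7/4, y = 15/4, maximum P = 935/4

The binding constraints are 7x + 5y = 31 and 6x + 6y = 33.
Solving simultaneously gives x = 7/4, y = 15/4.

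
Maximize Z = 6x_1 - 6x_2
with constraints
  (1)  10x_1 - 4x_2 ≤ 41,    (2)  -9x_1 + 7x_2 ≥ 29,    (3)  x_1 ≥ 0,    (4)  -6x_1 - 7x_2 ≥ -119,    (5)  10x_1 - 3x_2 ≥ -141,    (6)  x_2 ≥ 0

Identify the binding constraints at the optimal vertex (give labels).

Feasible corners and Z = 6x_1 - 6x_2:
  (0, 29/7) → Z = -174/7
  (6, 83/7) → Z = -246/7
  (0, 17) → Z = -102

The maximum is at (0, 29/7). Substituting into each constraint, equality holds for (2) and (3); the remaining constraints have slack.

(2) and (3)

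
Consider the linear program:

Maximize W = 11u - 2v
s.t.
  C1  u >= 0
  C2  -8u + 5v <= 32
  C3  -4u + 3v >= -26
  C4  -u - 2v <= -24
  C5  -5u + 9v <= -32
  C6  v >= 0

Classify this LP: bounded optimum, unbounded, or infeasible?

infeasible

The boundaries -8u + 5v = 32 and -u - 2v = -24 meet at (8/3, 32/3), but that point violates -5u + 9v ≤ -32. Every candidate vertex is excluded by some other constraint, so the feasible region is empty.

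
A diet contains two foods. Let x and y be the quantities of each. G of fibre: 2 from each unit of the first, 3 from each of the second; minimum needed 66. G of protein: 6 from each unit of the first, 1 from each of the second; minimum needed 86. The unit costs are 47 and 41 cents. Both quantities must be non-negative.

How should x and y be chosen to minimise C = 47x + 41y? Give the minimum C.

Corner points and C = 47x + 41y:
  (0, 86) → C = 3526
  (33, 0) → C = 1551
  (12, 14) → C = 1138
The feasible region is unbounded (it extends along (0, 1), (1, 0)), but C strictly increases along every unbounded feasible direction, so there is no improving ray and the minimum is attained at a vertex.

At the optimal vertex, 2x + 3y = 66 and 6x + y = 86.
Solving simultaneously gives x = 12, y = 14.

x = 12, y = 14, minimum C = 1138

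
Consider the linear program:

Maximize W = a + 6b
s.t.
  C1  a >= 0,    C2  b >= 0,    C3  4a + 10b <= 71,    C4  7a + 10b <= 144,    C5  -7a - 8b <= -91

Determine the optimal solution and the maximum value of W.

At the optimal vertex, 4a + 10b = 71 and -7a - 8b = -91.
Solving simultaneously gives a = 9, b = 7/2.

a = 9, b = 7/2, maximum W = 30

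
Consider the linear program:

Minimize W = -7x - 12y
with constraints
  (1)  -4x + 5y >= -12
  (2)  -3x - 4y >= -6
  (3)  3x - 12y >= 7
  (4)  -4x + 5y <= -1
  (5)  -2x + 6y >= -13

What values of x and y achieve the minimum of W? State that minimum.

Vertices and W = -7x - 12y:
  (78/31, -12/31) → W = -402/31
  (1/2, -2) → W = 41/2
  (25/12, -1/16) → W = -83/6
  (-23/33, -25/33) → W = 461/33
  (-59/14, -25/7) → W = 1013/14

The optimum lies where -3x - 4y = -6 and 3x - 12y = 7.
Solving simultaneously gives x = 25/12, y = -1/16.

x = 25/12, y = -1/16, minimum W = -83/6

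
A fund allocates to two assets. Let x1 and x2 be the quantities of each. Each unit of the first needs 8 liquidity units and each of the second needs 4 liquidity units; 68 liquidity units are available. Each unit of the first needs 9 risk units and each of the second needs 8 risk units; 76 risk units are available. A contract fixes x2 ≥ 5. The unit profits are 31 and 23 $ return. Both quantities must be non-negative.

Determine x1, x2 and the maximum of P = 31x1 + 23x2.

x1 = 4, x2 = 5, maximum P = 239

Feasible corners and P = 31x1 + 23x2:
  (0, 19/2) → P = 437/2
  (0, 5) → P = 115
  (4, 5) → P = 239

The optimum lies where 9x1 + 8x2 = 76 and x2 = 5.
Solving simultaneously gives x1 = 4, x2 = 5.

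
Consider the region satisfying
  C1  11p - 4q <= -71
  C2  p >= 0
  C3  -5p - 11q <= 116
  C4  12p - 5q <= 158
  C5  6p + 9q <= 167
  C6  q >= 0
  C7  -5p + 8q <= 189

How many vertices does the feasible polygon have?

3

Pairwise boundary intersections that survive every other constraint:
  (0, 71/4)
  (29/123, 2263/123)
  (0, 167/9)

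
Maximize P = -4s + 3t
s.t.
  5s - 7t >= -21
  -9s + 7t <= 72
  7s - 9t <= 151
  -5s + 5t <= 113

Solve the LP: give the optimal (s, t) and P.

Feasible corners and P = -4s + 3t:
  (-51/4, -171/28) → P = 915/28
  (623/2, 451/2) → P = -1139/2
  (-1705/32, -1863/32) → P = 1231/32

At the optimal vertex, -9s + 7t = 72 and 7s - 9t = 151.
Solving simultaneously gives s = -1705/32, t = -1863/32.

s = -1705/32, t = -1863/32, maximum P = 1231/32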